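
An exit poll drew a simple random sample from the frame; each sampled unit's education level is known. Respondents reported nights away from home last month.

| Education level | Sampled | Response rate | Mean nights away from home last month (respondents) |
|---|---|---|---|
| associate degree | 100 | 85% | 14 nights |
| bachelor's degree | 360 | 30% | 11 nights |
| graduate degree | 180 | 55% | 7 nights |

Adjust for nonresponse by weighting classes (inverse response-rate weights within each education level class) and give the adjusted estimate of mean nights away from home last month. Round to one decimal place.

With weight = n_sampled/n_responded per class, the weighted class total is n_sampled:
  associate degree: 100 × 14 = 1400
  bachelor's degree: 360 × 11 = 3960
  graduate degree: 180 × 7 = 1260
Adjusted estimate = 6620 / 640 = 10.3438 → 10.3.

10.3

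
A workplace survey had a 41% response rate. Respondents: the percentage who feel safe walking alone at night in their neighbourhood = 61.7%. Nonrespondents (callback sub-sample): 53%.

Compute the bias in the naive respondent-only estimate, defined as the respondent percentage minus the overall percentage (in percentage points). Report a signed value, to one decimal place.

Nonresponse fraction = 1 − 0.41 = 0.59.
Bias = (nonresponse fraction) × (respondent percentage − nonrespondent percentage)
     = 0.59 × (61.7 − 53) = 0.59 × 8.7 = 5.133.

+5.1 percentage points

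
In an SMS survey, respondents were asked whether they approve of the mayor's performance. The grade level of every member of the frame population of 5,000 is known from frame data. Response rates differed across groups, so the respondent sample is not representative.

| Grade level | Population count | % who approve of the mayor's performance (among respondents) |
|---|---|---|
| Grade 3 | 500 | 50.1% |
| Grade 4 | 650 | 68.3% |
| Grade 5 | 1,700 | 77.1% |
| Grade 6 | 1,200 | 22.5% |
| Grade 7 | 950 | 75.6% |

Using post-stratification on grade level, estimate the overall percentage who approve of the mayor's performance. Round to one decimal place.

59.9%

Weight each group's respondent value by its population share:
  Grade 3: (500/5,000) × 50.1 = 5.01
  Grade 4: (650/5,000) × 68.3 = 8.879
  Grade 5: (1,700/5,000) × 77.1 = 26.214
  Grade 6: (1,200/5,000) × 22.5 = 5.4
  Grade 7: (950/5,000) × 75.6 = 14.364
Post-stratified estimate = 59.867 → 59.9%.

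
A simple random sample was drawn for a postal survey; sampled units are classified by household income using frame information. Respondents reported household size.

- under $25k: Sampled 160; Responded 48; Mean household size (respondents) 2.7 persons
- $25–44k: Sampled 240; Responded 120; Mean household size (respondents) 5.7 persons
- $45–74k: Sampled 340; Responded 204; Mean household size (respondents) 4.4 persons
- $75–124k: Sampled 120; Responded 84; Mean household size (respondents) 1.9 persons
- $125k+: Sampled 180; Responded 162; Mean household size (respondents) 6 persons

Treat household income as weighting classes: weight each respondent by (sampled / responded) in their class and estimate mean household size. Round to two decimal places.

Class response rates: under $25k 48/160 = 30%, $25–44k 120/240 = 50%, $45–74k 204/340 = 60%, $75–124k 84/120 = 70%, $125k+ 162/180 = 90%.
With weight = n_sampled/n_responded per class, the weighted class total is n_sampled:
  under $25k: 160 × 2.7 = 432
  $25–44k: 240 × 5.7 = 1368
  $45–74k: 340 × 4.4 = 1496
  $75–124k: 120 × 1.9 = 228
  $125k+: 180 × 6 = 1080
Adjusted estimate = 4604 / 1,040 = 4.42692 → 4.43.

4.43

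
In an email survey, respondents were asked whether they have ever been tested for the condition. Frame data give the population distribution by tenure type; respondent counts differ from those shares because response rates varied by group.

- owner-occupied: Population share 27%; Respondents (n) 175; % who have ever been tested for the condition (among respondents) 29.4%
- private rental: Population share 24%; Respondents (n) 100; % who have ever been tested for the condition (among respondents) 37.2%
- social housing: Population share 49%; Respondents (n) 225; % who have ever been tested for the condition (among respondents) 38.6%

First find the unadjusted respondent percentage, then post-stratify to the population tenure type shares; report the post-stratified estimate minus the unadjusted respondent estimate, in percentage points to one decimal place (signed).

+0.7 percentage points

Without adjustment, the pooled respondent share is:
  (175/500)×29.4 + (100/500)×37.2 + (225/500)×38.6 = 35.1%
Post-stratifying to population shares instead:
  0.27×29.4 + 0.24×37.2 + 0.49×38.6 = 35.78%
Difference = 35.78 − 35.1 = 0.68 pp.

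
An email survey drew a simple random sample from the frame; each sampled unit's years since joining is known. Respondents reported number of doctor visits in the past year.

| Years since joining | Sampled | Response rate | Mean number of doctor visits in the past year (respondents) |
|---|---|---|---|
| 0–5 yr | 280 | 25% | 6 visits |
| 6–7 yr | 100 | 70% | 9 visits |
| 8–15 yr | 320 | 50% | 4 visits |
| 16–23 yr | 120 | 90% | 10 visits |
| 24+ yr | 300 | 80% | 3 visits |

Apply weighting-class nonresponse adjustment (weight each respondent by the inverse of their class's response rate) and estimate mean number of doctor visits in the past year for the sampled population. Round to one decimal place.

5.3

Weighting each respondent by the inverse class response rate inflates each class back to its sampled size, so the class weight is n_sampled:
  0–5 yr: 280 × 6 = 1680
  6–7 yr: 100 × 9 = 900
  8–15 yr: 320 × 4 = 1280
  16–23 yr: 120 × 10 = 1200
  24+ yr: 300 × 3 = 900
Adjusted estimate = 5960 / 1,120 = 5.32143 → 5.3.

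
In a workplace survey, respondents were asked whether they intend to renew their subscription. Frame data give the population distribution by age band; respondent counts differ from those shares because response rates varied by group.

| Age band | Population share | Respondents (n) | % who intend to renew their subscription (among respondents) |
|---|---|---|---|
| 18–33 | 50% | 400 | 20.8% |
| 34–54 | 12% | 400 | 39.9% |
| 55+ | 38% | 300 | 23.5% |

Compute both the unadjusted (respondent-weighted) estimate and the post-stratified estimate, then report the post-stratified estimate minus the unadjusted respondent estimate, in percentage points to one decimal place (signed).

-4.4 percentage points

Naive respondent-only estimate (weights = respondent counts):
  (400/1100)×20.8 + (400/1100)×39.9 + (300/1100)×23.5 = 28.4818%
Post-stratified estimate weights by population shares:
  0.5×20.8 + 0.12×39.9 + 0.38×23.5 = 24.118%
Difference = 24.118 − 28.4818 = -4.3638 pp.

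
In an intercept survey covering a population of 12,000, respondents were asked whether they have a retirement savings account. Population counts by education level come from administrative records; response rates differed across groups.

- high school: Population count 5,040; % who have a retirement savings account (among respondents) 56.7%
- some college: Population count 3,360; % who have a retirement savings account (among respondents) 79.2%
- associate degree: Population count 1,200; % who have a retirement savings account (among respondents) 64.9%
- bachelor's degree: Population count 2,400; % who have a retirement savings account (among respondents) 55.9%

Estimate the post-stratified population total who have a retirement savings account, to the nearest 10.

Each cell contributes its population count × the respondent rate:
  high school: 5,040 × 56.7% = 2857.68
  some college: 3,360 × 79.2% = 2661.12
  associate degree: 1,200 × 64.9% = 778.8
  bachelor's degree: 2,400 × 55.9% = 1341.6
Estimated total = 7639.2 → 7,640.

7,640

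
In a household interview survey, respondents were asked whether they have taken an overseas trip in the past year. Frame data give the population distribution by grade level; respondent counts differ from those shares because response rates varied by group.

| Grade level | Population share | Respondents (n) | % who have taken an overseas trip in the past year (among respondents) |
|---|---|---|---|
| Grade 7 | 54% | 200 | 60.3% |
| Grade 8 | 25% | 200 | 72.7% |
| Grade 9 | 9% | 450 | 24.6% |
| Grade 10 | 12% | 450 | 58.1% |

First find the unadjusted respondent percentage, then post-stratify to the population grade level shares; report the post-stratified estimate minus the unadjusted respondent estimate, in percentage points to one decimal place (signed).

Naive respondent-only estimate (weights = respondent counts):
  (200/1300)×60.3 + (200/1300)×72.7 + (450/1300)×24.6 + (450/1300)×58.1 = 49.0885%
Reweighting by population grade level shares:
  0.54×60.3 + 0.25×72.7 + 0.09×24.6 + 0.12×58.1 = 59.923%
Difference = 59.923 − 49.0885 = 10.8345 pp.

+10.8 percentage points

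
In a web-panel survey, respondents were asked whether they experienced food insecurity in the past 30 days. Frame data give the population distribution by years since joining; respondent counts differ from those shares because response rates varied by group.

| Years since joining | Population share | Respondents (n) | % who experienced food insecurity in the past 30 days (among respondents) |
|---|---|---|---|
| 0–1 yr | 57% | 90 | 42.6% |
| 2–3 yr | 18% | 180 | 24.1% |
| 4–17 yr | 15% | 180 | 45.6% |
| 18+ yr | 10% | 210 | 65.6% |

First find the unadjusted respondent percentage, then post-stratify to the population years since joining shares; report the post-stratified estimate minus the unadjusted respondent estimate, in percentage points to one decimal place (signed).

-3.7 percentage points

Naive respondent-only estimate (weights = respondent counts):
  (90/660)×42.6 + (180/660)×24.1 + (180/660)×45.6 + (210/660)×65.6 = 45.6909%
Post-stratified estimate weights by population shares:
  0.57×42.6 + 0.18×24.1 + 0.15×45.6 + 0.1×65.6 = 42.02%
Difference = 42.02 − 45.6909 = -3.6709 pp.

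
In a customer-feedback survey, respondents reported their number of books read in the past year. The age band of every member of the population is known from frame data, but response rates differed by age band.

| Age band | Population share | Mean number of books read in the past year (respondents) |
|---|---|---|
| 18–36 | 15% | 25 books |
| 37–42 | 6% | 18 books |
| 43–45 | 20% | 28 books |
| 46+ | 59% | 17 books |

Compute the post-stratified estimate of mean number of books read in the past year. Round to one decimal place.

Post-stratification weights by population share, not respondent share:
  18–36: 0.15 × 25 = 3.75
  37–42: 0.06 × 18 = 1.08
  43–45: 0.2 × 28 = 5.6
  46+: 0.59 × 17 = 10.03
Post-stratified estimate = 20.46 → 20.5.

20.5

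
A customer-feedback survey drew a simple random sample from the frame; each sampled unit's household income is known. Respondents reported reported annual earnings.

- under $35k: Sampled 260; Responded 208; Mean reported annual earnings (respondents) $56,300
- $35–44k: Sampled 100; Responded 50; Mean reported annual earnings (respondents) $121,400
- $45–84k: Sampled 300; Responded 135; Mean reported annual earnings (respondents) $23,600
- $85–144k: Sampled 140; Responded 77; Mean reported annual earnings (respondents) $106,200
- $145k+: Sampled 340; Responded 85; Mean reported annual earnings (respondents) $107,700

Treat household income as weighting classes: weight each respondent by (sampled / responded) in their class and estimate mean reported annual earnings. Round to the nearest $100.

Class response rates: under $35k 208/260 = 80%, $35–44k 50/100 = 50%, $45–84k 135/300 = 45%, $85–144k 77/140 = 55%, $145k+ 85/340 = 25%.
Inverse-response-rate weighting restores each class to its sampled count, so class totals weight by n_sampled:
  under $35k: 260 × 56,300 = 14,638,000
  $35–44k: 100 × 121,400 = 12,140,000
  $45–84k: 300 × 23,600 = 7,080,000
  $85–144k: 140 × 106,200 = 14,868,000
  $145k+: 340 × 107,700 = 36,618,000
Adjusted estimate = 85,344,000 / 1,140 = 74863.2 → $74,900.

$74,900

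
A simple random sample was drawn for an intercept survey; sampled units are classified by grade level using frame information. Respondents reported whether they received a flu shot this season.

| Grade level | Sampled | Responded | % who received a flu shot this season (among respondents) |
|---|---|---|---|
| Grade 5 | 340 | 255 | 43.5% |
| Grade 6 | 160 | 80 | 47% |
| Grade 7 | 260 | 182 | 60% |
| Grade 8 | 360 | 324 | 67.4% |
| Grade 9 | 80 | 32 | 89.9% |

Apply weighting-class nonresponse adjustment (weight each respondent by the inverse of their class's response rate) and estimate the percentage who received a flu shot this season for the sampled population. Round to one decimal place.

57.8%

Response rates by class: Grade 5 255/340 = 75%, Grade 6 80/160 = 50%, Grade 7 182/260 = 70%, Grade 8 324/360 = 90%, Grade 9 32/80 = 40%.
Each respondent's weight = sampled/responded in their class; summing within a class gives n_sampled, so:
  Grade 5: 340 × 43.5 = 14,790
  Grade 6: 160 × 47 = 7520
  Grade 7: 260 × 60 = 15,600
  Grade 8: 360 × 67.4 = 24264
  Grade 9: 80 × 89.9 = 7192
Adjusted estimate = 69,366 / 1,200 = 57.805 → 57.8%.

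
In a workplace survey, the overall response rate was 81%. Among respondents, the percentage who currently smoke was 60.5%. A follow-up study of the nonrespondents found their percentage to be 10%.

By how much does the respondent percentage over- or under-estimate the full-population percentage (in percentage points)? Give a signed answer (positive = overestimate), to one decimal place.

+9.6 percentage points

Nonresponse fraction = 1 − 0.81 = 0.19.
Bias = (nonresponse fraction) × (respondent percentage − nonrespondent percentage)
     = 0.19 × (60.5 − 10) = 0.19 × 50.5 = 9.595.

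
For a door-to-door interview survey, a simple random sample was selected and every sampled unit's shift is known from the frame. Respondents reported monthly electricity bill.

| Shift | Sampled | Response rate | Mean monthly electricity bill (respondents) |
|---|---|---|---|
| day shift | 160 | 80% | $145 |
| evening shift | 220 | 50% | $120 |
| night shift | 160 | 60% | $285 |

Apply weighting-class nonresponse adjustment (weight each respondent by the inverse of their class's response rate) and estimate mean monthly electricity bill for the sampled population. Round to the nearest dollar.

$176

Each respondent's weight = sampled/responded in their class; summing within a class gives n_sampled, so:
  day shift: 160 × 145 = 23,200
  evening shift: 220 × 120 = 26,400
  night shift: 160 × 285 = 45,600
Adjusted estimate = 95,200 / 540 = 176.296 → $176.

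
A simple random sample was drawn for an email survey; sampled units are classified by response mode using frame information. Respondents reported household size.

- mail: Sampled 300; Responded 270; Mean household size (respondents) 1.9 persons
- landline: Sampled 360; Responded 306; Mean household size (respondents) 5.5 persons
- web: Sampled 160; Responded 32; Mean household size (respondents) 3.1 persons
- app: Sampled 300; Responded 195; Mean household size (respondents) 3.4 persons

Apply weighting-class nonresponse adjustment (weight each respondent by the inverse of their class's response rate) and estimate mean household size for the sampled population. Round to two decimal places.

3.63

Response rates by class: mail 270/300 = 90%, landline 306/360 = 85%, web 32/160 = 20%, app 195/300 = 65%.
With weight = n_sampled/n_responded per class, the weighted class total is n_sampled:
  mail: 300 × 1.9 = 570
  landline: 360 × 5.5 = 1980
  web: 160 × 3.1 = 496
  app: 300 × 3.4 = 1020
Adjusted estimate = 4066 / 1,120 = 3.63036 → 3.63.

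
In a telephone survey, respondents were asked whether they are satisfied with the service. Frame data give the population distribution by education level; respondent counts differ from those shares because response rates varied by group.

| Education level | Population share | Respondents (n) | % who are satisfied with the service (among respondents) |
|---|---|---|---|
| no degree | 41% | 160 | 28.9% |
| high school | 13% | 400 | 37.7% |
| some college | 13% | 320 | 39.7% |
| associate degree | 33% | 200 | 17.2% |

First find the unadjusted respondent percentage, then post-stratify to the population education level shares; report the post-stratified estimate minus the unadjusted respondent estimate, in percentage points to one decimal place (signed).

-5.6 percentage points

Naive respondent-only estimate (weights = respondent counts):
  (160/1080)×28.9 + (400/1080)×37.7 + (320/1080)×39.7 + (200/1080)×17.2 = 33.1926%
Post-stratified estimate weights by population shares:
  0.41×28.9 + 0.13×37.7 + 0.13×39.7 + 0.33×17.2 = 27.587%
Difference = 27.587 − 33.1926 = -5.6056 pp.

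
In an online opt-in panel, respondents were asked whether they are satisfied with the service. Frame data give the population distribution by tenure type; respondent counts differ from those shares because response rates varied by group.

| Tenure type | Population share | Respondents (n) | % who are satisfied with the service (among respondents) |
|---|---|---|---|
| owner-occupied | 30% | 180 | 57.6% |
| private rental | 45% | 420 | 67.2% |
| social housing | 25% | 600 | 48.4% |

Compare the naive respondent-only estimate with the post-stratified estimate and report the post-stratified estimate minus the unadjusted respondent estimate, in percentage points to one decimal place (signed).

Naive respondent-only estimate (weights = respondent counts):
  (180/1200)×57.6 + (420/1200)×67.2 + (600/1200)×48.4 = 56.36%
Post-stratified estimate weights by population shares:
  0.3×57.6 + 0.45×67.2 + 0.25×48.4 = 59.62%
Difference = 59.62 − 56.36 = 3.26 pp.

+3.3 percentage points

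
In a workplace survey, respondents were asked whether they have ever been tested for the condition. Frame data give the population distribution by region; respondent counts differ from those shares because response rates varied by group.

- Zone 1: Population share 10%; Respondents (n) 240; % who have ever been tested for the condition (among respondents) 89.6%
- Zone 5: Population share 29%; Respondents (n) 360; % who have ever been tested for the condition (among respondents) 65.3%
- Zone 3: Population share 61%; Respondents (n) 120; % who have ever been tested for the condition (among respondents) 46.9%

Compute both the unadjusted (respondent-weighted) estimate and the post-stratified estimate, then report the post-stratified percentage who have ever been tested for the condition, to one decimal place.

Naive respondent-only estimate (weights = respondent counts):
  (240/720)×89.6 + (360/720)×65.3 + (120/720)×46.9 = 70.3333%
Post-stratifying to population shares instead:
  0.1×89.6 + 0.29×65.3 + 0.61×46.9 = 56.506%

56.5%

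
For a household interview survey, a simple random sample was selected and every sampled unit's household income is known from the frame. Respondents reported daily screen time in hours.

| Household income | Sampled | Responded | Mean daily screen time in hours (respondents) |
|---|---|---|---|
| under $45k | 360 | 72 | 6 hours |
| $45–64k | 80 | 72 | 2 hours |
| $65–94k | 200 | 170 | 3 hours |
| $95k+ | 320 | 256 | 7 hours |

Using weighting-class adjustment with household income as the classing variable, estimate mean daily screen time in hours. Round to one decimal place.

5.4

Response rates by class: under $45k 72/360 = 20%, $45–64k 72/80 = 90%, $65–94k 170/200 = 85%, $95k+ 256/320 = 80%.
Each respondent's weight = sampled/responded in their class; summing within a class gives n_sampled, so:
  under $45k: 360 × 6 = 2160
  $45–64k: 80 × 2 = 160
  $65–94k: 200 × 3 = 600
  $95k+: 320 × 7 = 2240
Adjusted estimate = 5160 / 960 = 5.375 → 5.4.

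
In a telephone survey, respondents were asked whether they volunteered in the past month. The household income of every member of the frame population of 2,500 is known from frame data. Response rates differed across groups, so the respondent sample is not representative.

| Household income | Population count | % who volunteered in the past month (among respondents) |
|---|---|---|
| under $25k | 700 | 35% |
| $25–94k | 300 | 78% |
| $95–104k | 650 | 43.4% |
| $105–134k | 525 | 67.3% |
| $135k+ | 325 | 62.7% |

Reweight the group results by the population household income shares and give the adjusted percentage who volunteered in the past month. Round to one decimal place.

Reweight to the known household income distribution:
  under $25k: (700/2,500) × 35 = 9.8
  $25–94k: (300/2,500) × 78 = 9.36
  $95–104k: (650/2,500) × 43.4 = 11.284
  $105–134k: (525/2,500) × 67.3 = 14.133
  $135k+: (325/2,500) × 62.7 = 8.151
Post-stratified estimate = 52.728 → 52.7%.

52.7%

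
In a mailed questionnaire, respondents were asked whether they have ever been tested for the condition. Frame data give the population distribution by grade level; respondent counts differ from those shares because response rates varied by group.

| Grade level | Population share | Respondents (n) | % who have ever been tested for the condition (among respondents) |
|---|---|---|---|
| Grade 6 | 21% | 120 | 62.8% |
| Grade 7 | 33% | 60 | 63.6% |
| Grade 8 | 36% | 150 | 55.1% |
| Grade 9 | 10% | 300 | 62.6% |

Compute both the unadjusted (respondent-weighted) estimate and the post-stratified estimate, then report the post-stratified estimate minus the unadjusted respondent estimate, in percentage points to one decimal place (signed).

Unadjusted (pooled respondent) estimate weights by respondent counts:
  (120/630)×62.8 + (60/630)×63.6 + (150/630)×55.1 + (300/630)×62.6 = 60.9476%
Post-stratified estimate weights by population shares:
  0.21×62.8 + 0.33×63.6 + 0.36×55.1 + 0.1×62.6 = 60.272%
Difference = 60.272 − 60.9476 = -0.6756 pp.

-0.7 percentage points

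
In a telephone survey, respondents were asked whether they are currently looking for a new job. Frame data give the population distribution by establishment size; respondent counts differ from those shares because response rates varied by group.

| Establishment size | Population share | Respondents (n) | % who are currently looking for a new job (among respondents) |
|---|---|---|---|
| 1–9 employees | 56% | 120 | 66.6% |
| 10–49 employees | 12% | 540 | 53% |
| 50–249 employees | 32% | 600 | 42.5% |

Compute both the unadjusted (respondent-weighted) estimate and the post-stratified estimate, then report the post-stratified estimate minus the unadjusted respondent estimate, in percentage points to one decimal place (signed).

Naive respondent-only estimate (weights = respondent counts):
  (120/1260)×66.6 + (540/1260)×53 + (600/1260)×42.5 = 49.2952%
Reweighting by population establishment size shares:
  0.56×66.6 + 0.12×53 + 0.32×42.5 = 57.256%
Difference = 57.256 − 49.2952 = 7.9608 pp.

+8.0 percentage points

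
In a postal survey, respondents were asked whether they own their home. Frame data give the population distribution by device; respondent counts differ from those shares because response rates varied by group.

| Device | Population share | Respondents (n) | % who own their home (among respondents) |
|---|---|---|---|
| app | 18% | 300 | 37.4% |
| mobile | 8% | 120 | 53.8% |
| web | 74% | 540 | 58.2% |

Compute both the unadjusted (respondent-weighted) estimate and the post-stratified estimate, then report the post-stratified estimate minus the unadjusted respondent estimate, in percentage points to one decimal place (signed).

Unadjusted (pooled respondent) estimate weights by respondent counts:
  (300/960)×37.4 + (120/960)×53.8 + (540/960)×58.2 = 51.15%
Reweighting by population device shares:
  0.18×37.4 + 0.08×53.8 + 0.74×58.2 = 54.104%
Difference = 54.104 − 51.15 = 2.954 pp.

+3.0 percentage points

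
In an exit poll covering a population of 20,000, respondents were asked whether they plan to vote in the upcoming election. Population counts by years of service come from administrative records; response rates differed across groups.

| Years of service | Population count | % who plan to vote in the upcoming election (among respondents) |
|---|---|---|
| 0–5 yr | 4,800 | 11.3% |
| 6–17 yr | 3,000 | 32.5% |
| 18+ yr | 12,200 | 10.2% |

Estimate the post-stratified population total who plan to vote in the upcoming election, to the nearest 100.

2,800

Each cell contributes its population count × the respondent rate:
  0–5 yr: 4,800 × 11.3% = 542.4
  6–17 yr: 3,000 × 32.5% = 975
  18+ yr: 12,200 × 10.2% = 1244.4
Estimated total = 2761.8 → 2,800.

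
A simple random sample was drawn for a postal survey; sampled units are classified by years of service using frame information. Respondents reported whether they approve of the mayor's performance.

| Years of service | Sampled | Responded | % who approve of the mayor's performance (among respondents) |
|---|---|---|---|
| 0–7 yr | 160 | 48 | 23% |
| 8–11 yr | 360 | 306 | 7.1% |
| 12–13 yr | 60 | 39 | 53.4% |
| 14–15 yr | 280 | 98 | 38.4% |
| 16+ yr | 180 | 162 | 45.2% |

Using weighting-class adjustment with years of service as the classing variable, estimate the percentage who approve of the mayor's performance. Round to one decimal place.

Class response rates: 0–7 yr 48/160 = 30%, 8–11 yr 306/360 = 85%, 12–13 yr 39/60 = 65%, 14–15 yr 98/280 = 35%, 16+ yr 162/180 = 90%.
Each respondent's weight = sampled/responded in their class; summing within a class gives n_sampled, so:
  0–7 yr: 160 × 23 = 3680
  8–11 yr: 360 × 7.1 = 2556
  12–13 yr: 60 × 53.4 = 3204
  14–15 yr: 280 × 38.4 = 10,752
  16+ yr: 180 × 45.2 = 8136
Adjusted estimate = 28,328 / 1,040 = 27.2385 → 27.2%.

27.2%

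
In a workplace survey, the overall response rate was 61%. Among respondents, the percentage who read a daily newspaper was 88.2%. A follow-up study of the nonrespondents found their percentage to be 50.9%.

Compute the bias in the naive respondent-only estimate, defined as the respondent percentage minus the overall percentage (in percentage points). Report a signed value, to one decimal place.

+14.5 percentage points

Nonresponse fraction = 1 − 0.61 = 0.39.
Bias = (nonresponse fraction) × (respondent percentage − nonrespondent percentage)
     = 0.39 × (88.2 − 50.9) = 0.39 × 37.3 = 14.547.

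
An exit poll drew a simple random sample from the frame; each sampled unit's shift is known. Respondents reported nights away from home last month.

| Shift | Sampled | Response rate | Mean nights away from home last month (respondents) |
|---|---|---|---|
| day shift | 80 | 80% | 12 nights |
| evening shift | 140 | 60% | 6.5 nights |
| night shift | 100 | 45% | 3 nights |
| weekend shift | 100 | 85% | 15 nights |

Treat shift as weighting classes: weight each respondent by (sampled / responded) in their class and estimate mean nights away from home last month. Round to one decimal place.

8.7

Each respondent's weight = sampled/responded in their class; summing within a class gives n_sampled, so:
  day shift: 80 × 12 = 960
  evening shift: 140 × 6.5 = 910
  night shift: 100 × 3 = 300
  weekend shift: 100 × 15 = 1500
Adjusted estimate = 3670 / 420 = 8.73809 → 8.7.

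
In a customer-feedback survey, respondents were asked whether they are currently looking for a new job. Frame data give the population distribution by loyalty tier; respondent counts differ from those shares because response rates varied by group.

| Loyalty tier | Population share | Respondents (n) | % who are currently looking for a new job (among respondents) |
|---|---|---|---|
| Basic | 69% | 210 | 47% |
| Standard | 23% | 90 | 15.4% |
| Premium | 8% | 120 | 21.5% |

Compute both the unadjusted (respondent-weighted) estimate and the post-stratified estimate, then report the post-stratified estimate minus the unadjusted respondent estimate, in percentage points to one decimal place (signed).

+4.7 percentage points

Unadjusted (pooled respondent) estimate weights by respondent counts:
  (210/420)×47 + (90/420)×15.4 + (120/420)×21.5 = 32.9429%
Post-stratified estimate weights by population shares:
  0.69×47 + 0.23×15.4 + 0.08×21.5 = 37.692%
Difference = 37.692 − 32.9429 = 4.7491 pp.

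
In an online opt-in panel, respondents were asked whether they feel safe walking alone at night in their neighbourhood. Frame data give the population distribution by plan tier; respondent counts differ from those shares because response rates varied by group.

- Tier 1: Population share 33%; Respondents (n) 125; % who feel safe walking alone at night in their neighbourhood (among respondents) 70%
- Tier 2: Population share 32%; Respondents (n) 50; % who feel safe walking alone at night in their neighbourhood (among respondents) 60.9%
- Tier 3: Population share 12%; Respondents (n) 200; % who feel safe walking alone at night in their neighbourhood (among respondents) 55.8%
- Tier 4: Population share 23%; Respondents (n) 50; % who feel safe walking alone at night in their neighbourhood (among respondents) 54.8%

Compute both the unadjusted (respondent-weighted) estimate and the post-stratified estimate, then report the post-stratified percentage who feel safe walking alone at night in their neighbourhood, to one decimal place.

61.9%

Naive respondent-only estimate (weights = respondent counts):
  (125/425)×70 + (50/425)×60.9 + (200/425)×55.8 + (50/425)×54.8 = 60.4588%
Post-stratifying to population shares instead:
  0.33×70 + 0.32×60.9 + 0.12×55.8 + 0.23×54.8 = 61.888%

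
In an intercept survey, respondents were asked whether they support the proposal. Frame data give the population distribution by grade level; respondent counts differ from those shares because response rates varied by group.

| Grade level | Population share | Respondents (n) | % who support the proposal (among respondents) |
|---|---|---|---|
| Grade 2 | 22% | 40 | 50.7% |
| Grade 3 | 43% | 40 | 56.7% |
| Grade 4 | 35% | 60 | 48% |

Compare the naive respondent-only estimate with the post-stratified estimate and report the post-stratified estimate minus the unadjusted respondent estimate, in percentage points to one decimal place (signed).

+1.1 percentage points

Naive respondent-only estimate (weights = respondent counts):
  (40/140)×50.7 + (40/140)×56.7 + (60/140)×48 = 51.2571%
Post-stratifying to population shares instead:
  0.22×50.7 + 0.43×56.7 + 0.35×48 = 52.335%
Difference = 52.335 − 51.2571 = 1.0779 pp.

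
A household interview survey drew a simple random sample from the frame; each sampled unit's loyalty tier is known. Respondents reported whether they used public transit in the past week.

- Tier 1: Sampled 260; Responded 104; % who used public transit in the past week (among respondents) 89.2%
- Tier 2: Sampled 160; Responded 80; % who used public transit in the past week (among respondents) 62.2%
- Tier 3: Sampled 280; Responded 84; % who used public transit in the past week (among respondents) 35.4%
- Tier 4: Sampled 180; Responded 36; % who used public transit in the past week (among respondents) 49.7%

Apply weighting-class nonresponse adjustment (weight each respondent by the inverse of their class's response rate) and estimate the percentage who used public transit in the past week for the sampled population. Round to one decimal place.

59.1%

Class response rates: Tier 1 104/260 = 40%, Tier 2 80/160 = 50%, Tier 3 84/280 = 30%, Tier 4 36/180 = 20%.
Weighting each respondent by the inverse class response rate inflates each class back to its sampled size, so the class weight is n_sampled:
  Tier 1: 260 × 89.2 = 23,192
  Tier 2: 160 × 62.2 = 9952
  Tier 3: 280 × 35.4 = 9912
  Tier 4: 180 × 49.7 = 8946
Adjusted estimate = 52,002 / 880 = 59.0932 → 59.1%.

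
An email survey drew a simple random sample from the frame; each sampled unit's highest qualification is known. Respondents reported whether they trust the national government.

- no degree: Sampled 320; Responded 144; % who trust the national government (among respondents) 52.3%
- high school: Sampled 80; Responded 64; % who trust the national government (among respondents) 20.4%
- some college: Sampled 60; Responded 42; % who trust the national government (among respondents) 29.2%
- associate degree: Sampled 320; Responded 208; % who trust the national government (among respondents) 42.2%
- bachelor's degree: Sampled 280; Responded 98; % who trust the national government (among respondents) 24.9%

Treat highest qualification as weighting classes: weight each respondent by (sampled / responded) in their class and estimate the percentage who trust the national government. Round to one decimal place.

Class response rates: no degree 144/320 = 45%, high school 64/80 = 80%, some college 42/60 = 70%, associate degree 208/320 = 65%, bachelor's degree 98/280 = 35%.
Each respondent's weight = sampled/responded in their class; summing within a class gives n_sampled, so:
  no degree: 320 × 52.3 = 16,736
  high school: 80 × 20.4 = 1632
  some college: 60 × 29.2 = 1752
  associate degree: 320 × 42.2 = 13,504
  bachelor's degree: 280 × 24.9 = 6972
Adjusted estimate = 40,596 / 1,060 = 38.2981 → 38.3%.

38.3%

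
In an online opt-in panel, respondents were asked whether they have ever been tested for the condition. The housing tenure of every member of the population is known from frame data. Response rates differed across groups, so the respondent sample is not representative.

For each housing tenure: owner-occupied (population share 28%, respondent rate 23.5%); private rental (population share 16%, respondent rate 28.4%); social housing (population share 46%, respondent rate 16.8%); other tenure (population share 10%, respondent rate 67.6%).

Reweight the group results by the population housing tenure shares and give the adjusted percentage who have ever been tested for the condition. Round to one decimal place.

Each cell contributes population-share × respondent value:
  owner-occupied: 0.28 × 23.5 = 6.58
  private rental: 0.16 × 28.4 = 4.544
  social housing: 0.46 × 16.8 = 7.728
  other tenure: 0.1 × 67.6 = 6.76
Post-stratified estimate = 25.612 → 25.6%.

25.6%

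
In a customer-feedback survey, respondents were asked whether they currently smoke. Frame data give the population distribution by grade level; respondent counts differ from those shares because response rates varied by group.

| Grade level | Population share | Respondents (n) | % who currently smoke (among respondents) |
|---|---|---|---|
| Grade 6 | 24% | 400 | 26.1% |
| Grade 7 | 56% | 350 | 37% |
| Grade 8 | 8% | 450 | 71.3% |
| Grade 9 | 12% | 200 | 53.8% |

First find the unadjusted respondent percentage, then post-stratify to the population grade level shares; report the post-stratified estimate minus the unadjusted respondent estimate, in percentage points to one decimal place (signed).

-8.2 percentage points

Without adjustment, the pooled respondent share is:
  (400/1400)×26.1 + (350/1400)×37 + (450/1400)×71.3 + (200/1400)×53.8 = 47.3107%
Post-stratifying to population shares instead:
  0.24×26.1 + 0.56×37 + 0.08×71.3 + 0.12×53.8 = 39.144%
Difference = 39.144 − 47.3107 = -8.1667 pp.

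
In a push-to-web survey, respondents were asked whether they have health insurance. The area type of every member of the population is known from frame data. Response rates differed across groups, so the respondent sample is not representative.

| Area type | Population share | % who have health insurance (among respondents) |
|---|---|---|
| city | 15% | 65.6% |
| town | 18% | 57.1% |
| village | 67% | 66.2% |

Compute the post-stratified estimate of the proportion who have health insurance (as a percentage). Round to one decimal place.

64.5%

Each cell contributes population-share × respondent value:
  city: 0.15 × 65.6 = 9.84
  town: 0.18 × 57.1 = 10.278
  village: 0.67 × 66.2 = 44.354
Post-stratified estimate = 64.472 → 64.5%.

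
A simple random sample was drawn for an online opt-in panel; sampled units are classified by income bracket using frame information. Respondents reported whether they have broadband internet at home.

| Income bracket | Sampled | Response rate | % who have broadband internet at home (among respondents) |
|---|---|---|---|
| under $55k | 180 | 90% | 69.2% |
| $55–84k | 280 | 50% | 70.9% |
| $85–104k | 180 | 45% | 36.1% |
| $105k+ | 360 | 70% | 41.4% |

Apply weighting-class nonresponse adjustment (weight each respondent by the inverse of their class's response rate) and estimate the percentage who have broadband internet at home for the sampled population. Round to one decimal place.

53.7%

Each respondent's weight = sampled/responded in their class; summing within a class gives n_sampled, so:
  under $55k: 180 × 69.2 = 12,456
  $55–84k: 280 × 70.9 = 19,852
  $85–104k: 180 × 36.1 = 6498
  $105k+: 360 × 41.4 = 14,904
Adjusted estimate = 53,710 / 1,000 = 53.71 → 53.7%.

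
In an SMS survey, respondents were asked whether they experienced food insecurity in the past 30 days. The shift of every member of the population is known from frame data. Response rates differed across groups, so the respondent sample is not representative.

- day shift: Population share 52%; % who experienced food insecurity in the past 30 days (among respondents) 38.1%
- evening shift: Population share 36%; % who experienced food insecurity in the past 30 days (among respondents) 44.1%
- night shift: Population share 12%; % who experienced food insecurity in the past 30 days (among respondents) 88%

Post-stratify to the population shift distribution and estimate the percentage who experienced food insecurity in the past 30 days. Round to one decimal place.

Each cell contributes population-share × respondent value:
  day shift: 0.52 × 38.1 = 19.812
  evening shift: 0.36 × 44.1 = 15.876
  night shift: 0.12 × 88 = 10.56
Post-stratified estimate = 46.248 → 46.2%.

46.2%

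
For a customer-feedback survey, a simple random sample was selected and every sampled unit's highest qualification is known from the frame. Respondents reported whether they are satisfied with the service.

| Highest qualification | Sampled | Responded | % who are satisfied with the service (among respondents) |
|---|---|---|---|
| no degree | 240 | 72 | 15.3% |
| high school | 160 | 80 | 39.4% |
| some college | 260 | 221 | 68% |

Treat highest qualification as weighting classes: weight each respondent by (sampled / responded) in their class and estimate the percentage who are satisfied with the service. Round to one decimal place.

Response rates by class: no degree 72/240 = 30%, high school 80/160 = 50%, some college 221/260 = 85%.
With weight = n_sampled/n_responded per class, the weighted class total is n_sampled:
  no degree: 240 × 15.3 = 3672
  high school: 160 × 39.4 = 6304
  some college: 260 × 68 = 17,680
Adjusted estimate = 27,656 / 660 = 41.903 → 41.9%.

41.9%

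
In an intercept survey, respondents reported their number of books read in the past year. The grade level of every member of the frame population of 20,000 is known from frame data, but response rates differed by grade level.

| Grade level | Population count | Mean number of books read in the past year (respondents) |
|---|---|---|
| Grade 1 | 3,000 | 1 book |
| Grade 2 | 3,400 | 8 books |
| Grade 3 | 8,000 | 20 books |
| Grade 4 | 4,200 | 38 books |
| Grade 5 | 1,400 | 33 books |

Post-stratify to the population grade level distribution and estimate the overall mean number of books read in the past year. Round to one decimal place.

Post-stratification weights by population share, not respondent share:
  Grade 1: (3,000/20,000) × 1 = 0.15
  Grade 2: (3,400/20,000) × 8 = 1.36
  Grade 3: (8,000/20,000) × 20 = 8
  Grade 4: (4,200/20,000) × 38 = 7.98
  Grade 5: (1,400/20,000) × 33 = 2.31
Post-stratified estimate = 19.8 → 19.8.

19.8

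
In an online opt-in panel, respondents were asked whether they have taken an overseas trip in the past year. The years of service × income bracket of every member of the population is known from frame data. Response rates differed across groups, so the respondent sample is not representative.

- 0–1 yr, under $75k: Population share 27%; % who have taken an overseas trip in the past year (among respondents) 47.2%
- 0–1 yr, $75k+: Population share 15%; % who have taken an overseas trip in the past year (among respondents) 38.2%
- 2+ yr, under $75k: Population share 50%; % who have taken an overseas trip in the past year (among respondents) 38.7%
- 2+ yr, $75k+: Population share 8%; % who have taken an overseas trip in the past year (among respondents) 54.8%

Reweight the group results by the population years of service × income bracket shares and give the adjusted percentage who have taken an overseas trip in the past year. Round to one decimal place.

Weight each group's respondent value by its population share:
  0–1 yr, under $75k: 0.27 × 47.2 = 12.744
  0–1 yr, $75k+: 0.15 × 38.2 = 5.73
  2+ yr, under $75k: 0.5 × 38.7 = 19.35
  2+ yr, $75k+: 0.08 × 54.8 = 4.384
Post-stratified estimate = 42.208 → 42.2%.

42.2%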